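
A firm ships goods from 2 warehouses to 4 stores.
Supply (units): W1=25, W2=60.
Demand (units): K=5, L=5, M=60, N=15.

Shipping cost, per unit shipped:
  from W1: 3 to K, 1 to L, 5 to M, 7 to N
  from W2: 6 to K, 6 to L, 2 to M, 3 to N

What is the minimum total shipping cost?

230

Optimal allocation:
  W1 to K: 5 × 3 = 15
  W1 to L: 5 × 1 = 5
  W1 to M: 15 × 5 = 75
  W2 to M: 45 × 2 = 90
  W2 to N: 15 × 3 = 45
Total = 15 + 5 + 75 + 90 + 45 = 230.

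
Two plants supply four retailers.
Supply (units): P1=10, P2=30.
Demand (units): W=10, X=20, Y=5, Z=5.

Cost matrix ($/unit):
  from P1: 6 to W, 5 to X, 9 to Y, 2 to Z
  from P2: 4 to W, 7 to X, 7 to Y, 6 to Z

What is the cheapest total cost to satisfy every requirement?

Optimal allocation:
  P1 to X: 5 × $5 = $25
  P1 to Z: 5 × $2 = $10
  P2 to W: 10 × $4 = $40
  P2 to X: 15 × $7 = $105
  P2 to Y: 5 × $7 = $35
Total = 25 + 10 + 40 + 105 + 35 = $215.
(Supply check: P1 ships 10; P2 ships 30.)

215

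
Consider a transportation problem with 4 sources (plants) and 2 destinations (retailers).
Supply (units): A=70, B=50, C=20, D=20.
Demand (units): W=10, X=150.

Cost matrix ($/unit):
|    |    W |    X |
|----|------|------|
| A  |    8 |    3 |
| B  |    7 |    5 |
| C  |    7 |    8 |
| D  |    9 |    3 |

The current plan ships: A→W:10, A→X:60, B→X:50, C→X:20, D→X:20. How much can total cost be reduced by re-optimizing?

60

Current plan cost = 10·8 + 60·3 + 50·5 + 20·8 + 20·3 = $730.
Optimal plan:
  A–X: 70 units
  B–X: 50 units
  C–W: 10 units
  C–X: 10 units
  D–X: 20 units
Optimal cost = $670.
Saving = 730 − 670 = $60.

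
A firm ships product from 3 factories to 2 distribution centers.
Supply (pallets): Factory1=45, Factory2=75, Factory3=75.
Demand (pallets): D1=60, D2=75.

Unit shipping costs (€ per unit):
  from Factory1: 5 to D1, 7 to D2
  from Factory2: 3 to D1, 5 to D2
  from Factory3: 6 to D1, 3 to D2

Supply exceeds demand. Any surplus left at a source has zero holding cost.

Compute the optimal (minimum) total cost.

An optimal shipping plan:
  Factory2->D1: 60 × €3 = €180
  Factory3->D2: 75 × €3 = €225
Total = 180 + 225 = €405.
(Supply check: Factory1 ships 0; Factory2 ships 60; Factory3 ships 75.)

405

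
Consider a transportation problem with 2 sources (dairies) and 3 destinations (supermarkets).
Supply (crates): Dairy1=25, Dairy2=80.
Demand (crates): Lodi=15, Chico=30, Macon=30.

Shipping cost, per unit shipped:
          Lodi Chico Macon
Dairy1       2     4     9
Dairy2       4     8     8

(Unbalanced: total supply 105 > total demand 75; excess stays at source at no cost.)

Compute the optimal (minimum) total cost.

An optimal shipping plan:
  Dairy1 to Chico: 25 crates
  Dairy2 to Lodi: 15 crates
  Dairy2 to Chico: 5 crates
  Dairy2 to Macon: 30 crates
Total cost = 440.

440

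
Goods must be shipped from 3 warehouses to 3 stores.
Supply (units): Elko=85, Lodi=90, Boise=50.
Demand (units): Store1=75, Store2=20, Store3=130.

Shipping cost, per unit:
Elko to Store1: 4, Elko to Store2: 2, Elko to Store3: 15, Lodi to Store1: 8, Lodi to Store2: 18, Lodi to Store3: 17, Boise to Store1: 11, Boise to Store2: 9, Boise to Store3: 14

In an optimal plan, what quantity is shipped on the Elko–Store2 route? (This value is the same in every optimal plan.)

20

Solving gives:
  Elko–Store1: 65 × 4 = 260
  Elko–Store2: 20 × 2 = 40
  Lodi–Store1: 10 × 8 = 80
  Lodi–Store3: 80 × 17 = 1360
  Boise–Store3: 50 × 14 = 700
Total cost = 2440.
So Elko→Store2 carries 20 units.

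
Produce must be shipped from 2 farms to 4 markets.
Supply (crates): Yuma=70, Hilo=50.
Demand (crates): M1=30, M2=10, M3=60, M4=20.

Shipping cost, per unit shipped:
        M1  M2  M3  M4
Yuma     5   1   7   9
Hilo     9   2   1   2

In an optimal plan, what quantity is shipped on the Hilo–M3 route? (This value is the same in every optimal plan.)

Solving gives:
  Yuma–M1: 30 crates
  Yuma–M2: 10 crates
  Yuma–M3: 30 crates
  Hilo–M3: 30 crates
  Hilo–M4: 20 crates
Total cost = 440.
So Hilo→M3 carries 30 crates.

30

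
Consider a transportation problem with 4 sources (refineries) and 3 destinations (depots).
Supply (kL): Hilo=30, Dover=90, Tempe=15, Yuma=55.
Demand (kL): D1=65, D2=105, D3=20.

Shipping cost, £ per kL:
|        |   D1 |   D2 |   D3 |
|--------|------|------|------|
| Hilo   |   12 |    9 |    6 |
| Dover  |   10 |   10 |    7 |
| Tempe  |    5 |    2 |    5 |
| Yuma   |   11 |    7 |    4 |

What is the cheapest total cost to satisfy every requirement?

An optimal shipping plan:
  Hilo–D2: 30 × £9 = £270
  Dover–D1: 65 × £10 = £650
  Dover–D2: 25 × £10 = £250
  Tempe–D2: 15 × £2 = £30
  Yuma–D2: 35 × £7 = £245
  Yuma–D3: 20 × £4 = £80
Total = 270 + 650 + 250 + 30 + 245 + 80 = £1525.

1525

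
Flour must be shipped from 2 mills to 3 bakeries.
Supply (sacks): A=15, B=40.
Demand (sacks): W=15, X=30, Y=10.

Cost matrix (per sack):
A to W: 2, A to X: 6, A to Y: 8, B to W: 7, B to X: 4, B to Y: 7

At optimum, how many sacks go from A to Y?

Optimal shipments:
  A to W: 15 × 2 = 30
  B to X: 30 × 4 = 120
  B to Y: 10 × 7 = 70
Total cost = 220.
The route A→Y is not used.

0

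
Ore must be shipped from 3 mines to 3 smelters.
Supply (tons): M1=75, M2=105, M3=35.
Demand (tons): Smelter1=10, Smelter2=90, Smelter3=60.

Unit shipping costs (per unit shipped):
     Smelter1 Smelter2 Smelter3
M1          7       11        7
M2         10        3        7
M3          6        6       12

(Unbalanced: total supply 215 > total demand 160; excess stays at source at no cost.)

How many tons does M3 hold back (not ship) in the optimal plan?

Minimum-cost shipments:
  M1–Smelter3: 45 × 7 = 315
  M2–Smelter2: 90 × 3 = 270
  M2–Smelter3: 15 × 7 = 105
  M3–Smelter1: 10 × 6 = 60
Total cost = 750.
M3 ships 10 of its 35, leaving 25.

25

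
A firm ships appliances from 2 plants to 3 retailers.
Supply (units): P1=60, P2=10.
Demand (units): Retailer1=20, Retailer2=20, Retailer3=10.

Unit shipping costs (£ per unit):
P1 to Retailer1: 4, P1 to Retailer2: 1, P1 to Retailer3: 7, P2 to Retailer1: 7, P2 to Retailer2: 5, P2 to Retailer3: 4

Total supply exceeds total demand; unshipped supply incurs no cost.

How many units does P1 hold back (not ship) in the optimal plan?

An optimal plan:
  P1→Retailer1: 20 × £4 = £80
  P1→Retailer2: 20 × £1 = £20
  P2→Retailer3: 10 × £4 = £40
Total cost = £140.
P1 ships 40 of its 60, leaving 20.

20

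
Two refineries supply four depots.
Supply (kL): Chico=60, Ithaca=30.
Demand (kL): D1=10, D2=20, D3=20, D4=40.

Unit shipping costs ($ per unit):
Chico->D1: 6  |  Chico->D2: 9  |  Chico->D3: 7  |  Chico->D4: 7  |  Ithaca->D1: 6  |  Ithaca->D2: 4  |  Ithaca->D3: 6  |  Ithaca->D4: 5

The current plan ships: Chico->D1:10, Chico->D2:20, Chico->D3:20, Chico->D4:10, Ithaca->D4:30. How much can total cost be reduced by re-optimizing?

Current plan cost = 10·6 + 20·9 + 20·7 + 10·7 + 30·5 = $600.
Optimal plan:
  Chico–D1: 10 kL
  Chico–D3: 20 kL
  Chico–D4: 30 kL
  Ithaca–D2: 20 kL
  Ithaca–D4: 10 kL
Optimal cost = $540.
Saving = 600 − 540 = $60.

60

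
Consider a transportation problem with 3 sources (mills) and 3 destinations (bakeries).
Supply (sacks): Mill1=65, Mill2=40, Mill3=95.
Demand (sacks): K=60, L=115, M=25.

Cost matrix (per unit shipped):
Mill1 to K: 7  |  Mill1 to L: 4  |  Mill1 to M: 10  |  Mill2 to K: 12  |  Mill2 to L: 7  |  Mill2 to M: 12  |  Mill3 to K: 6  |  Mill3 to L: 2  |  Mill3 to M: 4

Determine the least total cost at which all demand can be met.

An optimal shipping plan:
  Mill1–K: 60 sacks
  Mill1–L: 5 sacks
  Mill2–L: 40 sacks
  Mill3–L: 70 sacks
  Mill3–M: 25 sacks
Total cost = 960.

960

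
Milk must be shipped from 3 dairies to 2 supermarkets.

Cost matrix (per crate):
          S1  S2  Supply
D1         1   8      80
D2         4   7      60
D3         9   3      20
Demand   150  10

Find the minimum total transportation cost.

One minimum-cost allocation:
  D1->S1: 80 × 1 = 80
  D2->S1: 60 × 4 = 240
  D3->S1: 10 × 9 = 90
  D3->S2: 10 × 3 = 30
Total = 80 + 240 + 90 + 30 = 440.
(Supply check: D1 ships 80; D2 ships 60; D3 ships 20.)

440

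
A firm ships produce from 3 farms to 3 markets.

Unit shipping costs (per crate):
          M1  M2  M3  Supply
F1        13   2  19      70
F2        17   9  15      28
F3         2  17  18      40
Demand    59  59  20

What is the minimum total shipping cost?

An optimal shipping plan:
  F1 to M1: 11 crates
  F1 to M2: 59 crates
  F2 to M1: 8 crates
  F2 to M3: 20 crates
  F3 to M1: 40 crates
Total cost = 777.

777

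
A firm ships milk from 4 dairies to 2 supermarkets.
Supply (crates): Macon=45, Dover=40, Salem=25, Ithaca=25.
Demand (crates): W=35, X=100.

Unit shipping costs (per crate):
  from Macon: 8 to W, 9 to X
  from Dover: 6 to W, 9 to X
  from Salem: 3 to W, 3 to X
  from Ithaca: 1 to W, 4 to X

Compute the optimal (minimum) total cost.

Optimal allocation:
  Macon–X: 45 × 9 = 405
  Dover–W: 35 × 6 = 210
  Dover–X: 5 × 9 = 45
  Salem–X: 25 × 3 = 75
  Ithaca–X: 25 × 4 = 100
Total = 405 + 210 + 45 + 75 + 100 = 835.

835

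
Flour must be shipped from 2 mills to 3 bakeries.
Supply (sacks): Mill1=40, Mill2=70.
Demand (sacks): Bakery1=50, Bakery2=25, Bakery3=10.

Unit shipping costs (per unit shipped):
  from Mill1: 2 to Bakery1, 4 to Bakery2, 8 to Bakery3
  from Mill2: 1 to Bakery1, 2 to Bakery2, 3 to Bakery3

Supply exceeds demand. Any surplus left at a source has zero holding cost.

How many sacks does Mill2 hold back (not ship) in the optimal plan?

An optimal plan:
  Mill1→Bakery1: 15 × 2 = 30
  Mill2→Bakery1: 35 × 1 = 35
  Mill2→Bakery2: 25 × 2 = 50
  Mill2→Bakery3: 10 × 3 = 30
Total cost = 145.
Mill2 ships 70 of its 70, leaving 0.

0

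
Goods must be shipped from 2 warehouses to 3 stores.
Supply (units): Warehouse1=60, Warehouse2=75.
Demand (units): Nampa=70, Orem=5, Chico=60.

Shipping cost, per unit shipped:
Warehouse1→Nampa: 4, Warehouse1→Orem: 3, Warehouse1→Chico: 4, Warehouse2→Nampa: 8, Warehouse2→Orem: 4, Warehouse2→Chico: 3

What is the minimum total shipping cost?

A cheapest plan:
  Warehouse1→Nampa: 60 × 4 = 240
  Warehouse2→Nampa: 10 × 8 = 80
  Warehouse2→Orem: 5 × 4 = 20
  Warehouse2→Chico: 60 × 3 = 180
Total = 240 + 80 + 20 + 180 = 520.

520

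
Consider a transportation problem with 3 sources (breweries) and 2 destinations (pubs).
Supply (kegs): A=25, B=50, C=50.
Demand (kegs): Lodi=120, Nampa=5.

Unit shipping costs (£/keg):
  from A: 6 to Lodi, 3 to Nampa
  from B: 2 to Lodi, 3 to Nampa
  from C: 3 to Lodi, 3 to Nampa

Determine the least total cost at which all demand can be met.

An optimal shipping plan:
  A to Lodi: 20 kegs
  A to Nampa: 5 kegs
  B to Lodi: 50 kegs
  C to Lodi: 50 kegs
Total cost = £385.

385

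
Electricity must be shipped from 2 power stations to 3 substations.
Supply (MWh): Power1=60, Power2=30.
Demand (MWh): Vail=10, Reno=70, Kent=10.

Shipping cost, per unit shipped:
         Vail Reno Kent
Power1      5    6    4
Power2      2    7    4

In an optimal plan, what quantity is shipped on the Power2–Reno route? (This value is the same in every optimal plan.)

Solving gives:
  Power1→Reno: 60 × 6 = 360
  Power2→Vail: 10 × 2 = 20
  Power2→Reno: 10 × 7 = 70
  Power2→Kent: 10 × 4 = 40
Total cost = 490.
So Power2→Reno carries 10 MWh.

10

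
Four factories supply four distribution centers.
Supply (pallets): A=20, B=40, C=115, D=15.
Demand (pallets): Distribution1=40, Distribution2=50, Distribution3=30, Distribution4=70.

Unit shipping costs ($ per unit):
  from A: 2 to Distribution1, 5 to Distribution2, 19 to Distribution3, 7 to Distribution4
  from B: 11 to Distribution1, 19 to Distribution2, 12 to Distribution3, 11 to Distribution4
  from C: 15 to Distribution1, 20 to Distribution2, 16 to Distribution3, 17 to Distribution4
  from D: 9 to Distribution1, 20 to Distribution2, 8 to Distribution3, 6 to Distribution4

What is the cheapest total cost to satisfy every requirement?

One minimum-cost allocation:
  A→Distribution2: 20 × $5 = $100
  B→Distribution4: 40 × $11 = $440
  C→Distribution1: 40 × $15 = $600
  C→Distribution2: 30 × $20 = $600
  C→Distribution3: 30 × $16 = $480
  C→Distribution4: 15 × $17 = $255
  D→Distribution4: 15 × $6 = $90
Total = 100 + 440 + 600 + 600 + 480 + 255 + 90 = $2565.
(Supply check: A ships 20; B ships 40; C ships 115; D ships 15.)

2565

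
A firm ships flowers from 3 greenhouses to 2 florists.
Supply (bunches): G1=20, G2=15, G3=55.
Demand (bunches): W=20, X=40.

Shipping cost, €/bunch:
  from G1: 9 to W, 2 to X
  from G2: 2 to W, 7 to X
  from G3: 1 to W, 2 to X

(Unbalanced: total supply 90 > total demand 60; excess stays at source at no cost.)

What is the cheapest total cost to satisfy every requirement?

A cheapest plan:
  G1→X: 20 × €2 = €40
  G3→W: 20 × €1 = €20
  G3→X: 20 × €2 = €40
Total = 40 + 20 + 40 = €100.

100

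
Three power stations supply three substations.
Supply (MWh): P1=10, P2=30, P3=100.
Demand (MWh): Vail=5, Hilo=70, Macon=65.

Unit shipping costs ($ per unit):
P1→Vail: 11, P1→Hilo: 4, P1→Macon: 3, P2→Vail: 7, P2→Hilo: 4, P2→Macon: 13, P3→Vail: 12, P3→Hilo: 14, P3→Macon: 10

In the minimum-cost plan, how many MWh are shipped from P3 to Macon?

65

Optimal shipments:
  P1–Hilo: 10 MWh
  P2–Hilo: 30 MWh
  P3–Vail: 5 MWh
  P3–Hilo: 30 MWh
  P3–Macon: 65 MWh
Total cost = $1290.
So P3→Macon carries 65 MWh.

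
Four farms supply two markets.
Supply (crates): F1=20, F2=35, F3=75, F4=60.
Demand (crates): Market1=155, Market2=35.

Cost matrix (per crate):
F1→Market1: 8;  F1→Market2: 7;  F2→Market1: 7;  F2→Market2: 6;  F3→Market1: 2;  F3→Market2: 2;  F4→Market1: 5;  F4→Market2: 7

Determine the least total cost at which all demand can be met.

One minimum-cost allocation:
  F1->Market1: 20 × 8 = 160
  F2->Market2: 35 × 6 = 210
  F3->Market1: 75 × 2 = 150
  F4->Market1: 60 × 5 = 300
Total = 160 + 210 + 150 + 300 = 820.
(Supply check: F1 ships 20; F2 ships 35; F3 ships 75; F4 ships 60.)

820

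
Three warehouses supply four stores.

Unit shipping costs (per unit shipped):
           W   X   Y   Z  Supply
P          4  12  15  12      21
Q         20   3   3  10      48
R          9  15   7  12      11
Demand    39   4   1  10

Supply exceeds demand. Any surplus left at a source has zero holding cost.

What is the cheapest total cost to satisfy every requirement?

438

A cheapest plan:
  P→W: 21 units
  Q→W: 7 units
  Q→X: 4 units
  Q→Y: 1 units
  Q→Z: 10 units
  R→W: 11 units
Total cost = 438.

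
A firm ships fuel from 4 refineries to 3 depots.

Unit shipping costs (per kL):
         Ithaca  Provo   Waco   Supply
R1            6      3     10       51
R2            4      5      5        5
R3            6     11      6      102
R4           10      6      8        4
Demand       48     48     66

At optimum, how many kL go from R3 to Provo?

0

The minimum-cost plan:
  R1->Ithaca: 3 × 6 = 18
  R1->Provo: 48 × 3 = 144
  R2->Ithaca: 5 × 4 = 20
  R3->Ithaca: 40 × 6 = 240
  R3->Waco: 62 × 6 = 372
  R4->Waco: 4 × 8 = 32
Total cost = 826.
The route R3→Provo is not used.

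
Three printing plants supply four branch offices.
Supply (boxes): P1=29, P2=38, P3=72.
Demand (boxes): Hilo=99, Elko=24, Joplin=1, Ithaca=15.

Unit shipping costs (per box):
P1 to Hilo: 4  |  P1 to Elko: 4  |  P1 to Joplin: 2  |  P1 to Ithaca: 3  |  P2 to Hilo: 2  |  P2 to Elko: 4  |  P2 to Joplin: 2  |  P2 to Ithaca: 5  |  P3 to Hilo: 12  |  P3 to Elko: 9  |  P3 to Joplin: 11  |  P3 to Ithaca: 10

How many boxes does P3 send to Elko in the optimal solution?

Solving gives:
  P1->Hilo: 28 × 4 = 112
  P1->Joplin: 1 × 2 = 2
  P2->Hilo: 38 × 2 = 76
  P3->Hilo: 33 × 12 = 396
  P3->Elko: 24 × 9 = 216
  P3->Ithaca: 15 × 10 = 150
Total cost = 952.
So P3→Elko carries 24 boxes.

24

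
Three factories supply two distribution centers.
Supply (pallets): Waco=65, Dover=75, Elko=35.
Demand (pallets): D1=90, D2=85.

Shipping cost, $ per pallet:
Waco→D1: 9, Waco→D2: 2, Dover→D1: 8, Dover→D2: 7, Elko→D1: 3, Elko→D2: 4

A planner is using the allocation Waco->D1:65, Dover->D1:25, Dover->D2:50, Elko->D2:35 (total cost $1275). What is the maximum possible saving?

460

Current plan cost = 65·9 + 25·8 + 50·7 + 35·4 = $1275.
Optimal plan:
  Waco->D2: 65 × $2 = $130
  Dover->D1: 55 × $8 = $440
  Dover->D2: 20 × $7 = $140
  Elko->D1: 35 × $3 = $105
Optimal cost = $815.
Saving = 1275 − 815 = $460.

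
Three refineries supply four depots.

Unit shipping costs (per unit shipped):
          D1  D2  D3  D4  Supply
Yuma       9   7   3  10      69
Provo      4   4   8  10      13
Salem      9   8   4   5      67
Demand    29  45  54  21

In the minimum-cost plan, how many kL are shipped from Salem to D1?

Optimal shipments:
  Yuma to D2: 45 × 7 = 315
  Yuma to D3: 24 × 3 = 72
  Provo to D1: 13 × 4 = 52
  Salem to D1: 16 × 9 = 144
  Salem to D3: 30 × 4 = 120
  Salem to D4: 21 × 5 = 105
Total cost = 808.
So Salem→D1 carries 16 kL.

16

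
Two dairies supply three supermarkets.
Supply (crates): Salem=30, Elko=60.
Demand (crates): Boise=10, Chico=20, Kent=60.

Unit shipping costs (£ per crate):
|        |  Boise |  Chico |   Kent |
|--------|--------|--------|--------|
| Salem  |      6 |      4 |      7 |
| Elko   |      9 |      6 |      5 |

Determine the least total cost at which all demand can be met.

440

An optimal shipping plan:
  Salem–Boise: 10 × £6 = £60
  Salem–Chico: 20 × £4 = £80
  Elko–Kent: 60 × £5 = £300
Total = 60 + 80 + 300 = £440.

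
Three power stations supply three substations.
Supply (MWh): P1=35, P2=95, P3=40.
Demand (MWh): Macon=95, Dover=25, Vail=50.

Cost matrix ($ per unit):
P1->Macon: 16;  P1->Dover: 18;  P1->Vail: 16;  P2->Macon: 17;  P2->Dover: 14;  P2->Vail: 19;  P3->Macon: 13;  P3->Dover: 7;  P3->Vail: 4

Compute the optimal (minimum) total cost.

2260

A cheapest plan:
  P1 to Macon: 25 × $16 = $400
  P1 to Vail: 10 × $16 = $160
  P2 to Macon: 70 × $17 = $1190
  P2 to Dover: 25 × $14 = $350
  P3 to Vail: 40 × $4 = $160
Total = 400 + 160 + 1190 + 350 + 160 = $2260.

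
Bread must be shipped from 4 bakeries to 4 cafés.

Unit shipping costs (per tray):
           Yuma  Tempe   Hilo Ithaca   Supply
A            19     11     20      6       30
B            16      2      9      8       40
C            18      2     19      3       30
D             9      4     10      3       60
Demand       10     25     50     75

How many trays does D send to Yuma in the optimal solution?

10

Solving gives:
  A->Ithaca: 30 × 6 = 180
  B->Hilo: 40 × 9 = 360
  C->Tempe: 25 × 2 = 50
  C->Ithaca: 5 × 3 = 15
  D->Yuma: 10 × 9 = 90
  D->Hilo: 10 × 10 = 100
  D->Ithaca: 40 × 3 = 120
Total cost = 915.
So D→Yuma carries 10 trays.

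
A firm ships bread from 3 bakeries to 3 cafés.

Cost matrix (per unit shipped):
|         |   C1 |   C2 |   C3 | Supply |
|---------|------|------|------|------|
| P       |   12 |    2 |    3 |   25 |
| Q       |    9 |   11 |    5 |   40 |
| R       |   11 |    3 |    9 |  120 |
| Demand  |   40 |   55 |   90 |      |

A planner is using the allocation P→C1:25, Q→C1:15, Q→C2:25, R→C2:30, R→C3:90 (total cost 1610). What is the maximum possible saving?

Current plan cost = 25·12 + 15·9 + 25·11 + 30·3 + 90·9 = 1610.
Optimal plan:
  P to C3: 25 × 3 = 75
  Q to C3: 40 × 5 = 200
  R to C1: 40 × 11 = 440
  R to C2: 55 × 3 = 165
  R to C3: 25 × 9 = 225
Optimal cost = 1105.
Saving = 1610 − 1105 = 505.

505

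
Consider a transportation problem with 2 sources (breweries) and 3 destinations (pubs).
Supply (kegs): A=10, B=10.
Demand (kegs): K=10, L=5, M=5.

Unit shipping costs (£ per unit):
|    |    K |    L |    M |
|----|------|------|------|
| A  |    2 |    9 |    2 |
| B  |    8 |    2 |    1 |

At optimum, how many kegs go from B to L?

5

Solving gives:
  A->K: 10 × £2 = £20
  B->L: 5 × £2 = £10
  B->M: 5 × £1 = £5
Total cost = £35.
So B→L carries 5 kegs.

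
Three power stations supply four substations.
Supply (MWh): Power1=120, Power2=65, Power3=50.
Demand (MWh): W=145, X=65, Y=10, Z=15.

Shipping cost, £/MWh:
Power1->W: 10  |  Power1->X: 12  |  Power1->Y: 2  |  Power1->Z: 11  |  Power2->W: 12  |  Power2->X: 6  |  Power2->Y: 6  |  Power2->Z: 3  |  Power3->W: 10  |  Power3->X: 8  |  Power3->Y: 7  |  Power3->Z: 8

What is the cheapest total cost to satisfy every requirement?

Optimal allocation:
  Power1 to W: 110 × £10 = £1100
  Power1 to Y: 10 × £2 = £20
  Power2 to X: 50 × £6 = £300
  Power2 to Z: 15 × £3 = £45
  Power3 to W: 35 × £10 = £350
  Power3 to X: 15 × £8 = £120
Total = 1100 + 20 + 300 + 45 + 350 + 120 = £1935.
(Supply check: Power1 ships 120; Power2 ships 65; Power3 ships 50.)

1935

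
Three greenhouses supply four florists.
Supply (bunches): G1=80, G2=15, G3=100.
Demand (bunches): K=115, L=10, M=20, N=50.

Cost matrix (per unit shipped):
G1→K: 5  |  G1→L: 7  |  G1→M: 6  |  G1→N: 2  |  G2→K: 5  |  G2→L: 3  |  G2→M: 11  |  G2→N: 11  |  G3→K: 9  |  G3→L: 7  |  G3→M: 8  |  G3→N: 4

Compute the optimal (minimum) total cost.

1085

Optimal allocation:
  G1->K: 80 × 5 = 400
  G2->K: 5 × 5 = 25
  G2->L: 10 × 3 = 30
  G3->K: 30 × 9 = 270
  G3->M: 20 × 8 = 160
  G3->N: 50 × 4 = 200
Total = 400 + 25 + 30 + 270 + 160 + 200 = 1085.
(Supply check: G1 ships 80; G2 ships 15; G3 ships 100.)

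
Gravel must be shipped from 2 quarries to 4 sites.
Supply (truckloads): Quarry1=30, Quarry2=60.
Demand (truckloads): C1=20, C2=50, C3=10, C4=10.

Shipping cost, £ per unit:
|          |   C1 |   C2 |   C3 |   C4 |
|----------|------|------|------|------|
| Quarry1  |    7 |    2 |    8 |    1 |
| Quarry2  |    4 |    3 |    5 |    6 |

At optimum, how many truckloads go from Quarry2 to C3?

Optimal shipments:
  Quarry1->C2: 20 × £2 = £40
  Quarry1->C4: 10 × £1 = £10
  Quarry2->C1: 20 × £4 = £80
  Quarry2->C2: 30 × £3 = £90
  Quarry2->C3: 10 × £5 = £50
Total cost = £270.
So Quarry2→C3 carries 10 truckloads.

10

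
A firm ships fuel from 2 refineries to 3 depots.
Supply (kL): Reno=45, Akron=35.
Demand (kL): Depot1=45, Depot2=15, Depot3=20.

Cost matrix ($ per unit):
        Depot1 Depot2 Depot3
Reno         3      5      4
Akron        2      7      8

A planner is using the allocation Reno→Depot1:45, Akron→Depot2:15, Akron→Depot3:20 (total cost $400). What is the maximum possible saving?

145

Current plan cost = 45·3 + 15·7 + 20·8 = $400.
Optimal plan:
  Reno→Depot1: 10 kL
  Reno→Depot2: 15 kL
  Reno→Depot3: 20 kL
  Akron→Depot1: 35 kL
Optimal cost = $255.
Saving = 400 − 255 = $145.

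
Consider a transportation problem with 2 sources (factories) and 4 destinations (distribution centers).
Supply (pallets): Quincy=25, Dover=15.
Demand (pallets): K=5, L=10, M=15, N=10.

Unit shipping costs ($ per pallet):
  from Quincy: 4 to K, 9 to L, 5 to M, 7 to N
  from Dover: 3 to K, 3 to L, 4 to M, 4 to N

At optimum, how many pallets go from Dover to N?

Optimal shipments:
  Quincy to K: 5 pallets
  Quincy to M: 15 pallets
  Quincy to N: 5 pallets
  Dover to L: 10 pallets
  Dover to N: 5 pallets
Total cost = $180.
So Dover→N carries 5 pallets.

5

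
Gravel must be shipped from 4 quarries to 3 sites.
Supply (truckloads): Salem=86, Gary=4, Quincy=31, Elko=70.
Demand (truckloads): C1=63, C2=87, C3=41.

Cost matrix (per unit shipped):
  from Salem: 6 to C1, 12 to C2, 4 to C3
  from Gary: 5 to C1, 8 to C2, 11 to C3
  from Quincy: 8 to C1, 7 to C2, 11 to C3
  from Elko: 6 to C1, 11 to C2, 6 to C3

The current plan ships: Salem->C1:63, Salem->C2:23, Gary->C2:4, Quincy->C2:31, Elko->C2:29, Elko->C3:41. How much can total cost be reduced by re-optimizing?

Current plan cost = 63·6 + 23·12 + 4·8 + 31·7 + 29·11 + 41·6 = 1468.
Optimal plan:
  Salem–C1: 45 × 6 = 270
  Salem–C3: 41 × 4 = 164
  Gary–C2: 4 × 8 = 32
  Quincy–C2: 31 × 7 = 217
  Elko–C1: 18 × 6 = 108
  Elko–C2: 52 × 11 = 572
Optimal cost = 1363.
Saving = 1468 − 1363 = 105.

105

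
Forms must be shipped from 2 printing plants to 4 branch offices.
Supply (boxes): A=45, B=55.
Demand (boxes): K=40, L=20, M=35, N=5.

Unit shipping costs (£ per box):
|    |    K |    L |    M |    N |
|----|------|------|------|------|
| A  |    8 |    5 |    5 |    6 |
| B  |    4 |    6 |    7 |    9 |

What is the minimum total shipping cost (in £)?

Optimal allocation:
  A–L: 5 × £5 = £25
  A–M: 35 × £5 = £175
  A–N: 5 × £6 = £30
  B–K: 40 × £4 = £160
  B–L: 15 × £6 = £90
Total = 25 + 175 + 30 + 160 + 90 = £480.

480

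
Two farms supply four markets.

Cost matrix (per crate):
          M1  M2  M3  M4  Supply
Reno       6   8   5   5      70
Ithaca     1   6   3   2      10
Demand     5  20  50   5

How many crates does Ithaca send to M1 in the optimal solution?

Optimal shipments:
  Reno→M2: 20 × 8 = 160
  Reno→M3: 50 × 5 = 250
  Ithaca→M1: 5 × 1 = 5
  Ithaca→M4: 5 × 2 = 10
Total cost = 425.
So Ithaca→M1 carries 5 crates.

5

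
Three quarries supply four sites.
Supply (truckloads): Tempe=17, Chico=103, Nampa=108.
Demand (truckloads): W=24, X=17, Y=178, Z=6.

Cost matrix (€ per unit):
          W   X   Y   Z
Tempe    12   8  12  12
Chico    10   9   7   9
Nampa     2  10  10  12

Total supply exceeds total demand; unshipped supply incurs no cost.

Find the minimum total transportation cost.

1727

Optimal allocation:
  Tempe→X: 17 × €8 = €136
  Chico→Y: 103 × €7 = €721
  Nampa→W: 24 × €2 = €48
  Nampa→Y: 75 × €10 = €750
  Nampa→Z: 6 × €12 = €72
Total = 136 + 721 + 48 + 750 + 72 = €1727.
(Supply check: Tempe ships 17; Chico ships 103; Nampa ships 105.)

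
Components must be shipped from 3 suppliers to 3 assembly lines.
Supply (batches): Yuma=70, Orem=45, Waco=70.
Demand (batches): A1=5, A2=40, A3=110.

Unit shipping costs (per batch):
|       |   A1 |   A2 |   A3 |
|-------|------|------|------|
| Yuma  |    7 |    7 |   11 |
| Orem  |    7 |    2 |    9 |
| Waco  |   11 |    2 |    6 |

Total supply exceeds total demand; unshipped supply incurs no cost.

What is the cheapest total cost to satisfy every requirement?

An optimal shipping plan:
  Yuma to A1: 5 × 7 = 35
  Yuma to A3: 35 × 11 = 385
  Orem to A2: 40 × 2 = 80
  Orem to A3: 5 × 9 = 45
  Waco to A3: 70 × 6 = 420
Total = 35 + 385 + 80 + 45 + 420 = 965.
(Supply check: Yuma ships 40; Orem ships 45; Waco ships 70.)

965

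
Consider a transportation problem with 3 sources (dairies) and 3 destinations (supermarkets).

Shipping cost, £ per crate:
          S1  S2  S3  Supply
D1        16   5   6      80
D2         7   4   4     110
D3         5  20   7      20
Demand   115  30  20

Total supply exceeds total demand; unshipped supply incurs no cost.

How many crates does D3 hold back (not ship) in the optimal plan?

An optimal plan:
  D1->S2: 30 × £5 = £150
  D1->S3: 5 × £6 = £30
  D2->S1: 95 × £7 = £665
  D2->S3: 15 × £4 = £60
  D3->S1: 20 × £5 = £100
Total cost = £1005.
D3 ships 20 of its 20, leaving 0.

0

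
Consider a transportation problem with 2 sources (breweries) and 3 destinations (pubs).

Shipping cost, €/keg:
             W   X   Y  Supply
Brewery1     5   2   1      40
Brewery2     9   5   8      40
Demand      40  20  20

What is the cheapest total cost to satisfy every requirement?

400

An optimal shipping plan:
  Brewery1–W: 20 × €5 = €100
  Brewery1–Y: 20 × €1 = €20
  Brewery2–W: 20 × €9 = €180
  Brewery2–X: 20 × €5 = €100
Total = 100 + 20 + 180 + 100 = €400.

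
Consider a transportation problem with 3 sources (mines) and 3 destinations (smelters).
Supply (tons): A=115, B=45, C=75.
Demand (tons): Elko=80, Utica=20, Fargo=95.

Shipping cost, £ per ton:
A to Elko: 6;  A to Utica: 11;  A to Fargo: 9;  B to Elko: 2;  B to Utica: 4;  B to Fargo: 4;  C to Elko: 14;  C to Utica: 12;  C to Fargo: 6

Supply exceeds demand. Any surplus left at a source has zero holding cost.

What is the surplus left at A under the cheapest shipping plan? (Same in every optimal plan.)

Minimum-cost shipments:
  A to Elko: 75 tons
  B to Elko: 5 tons
  B to Utica: 20 tons
  B to Fargo: 20 tons
  C to Fargo: 75 tons
Total cost = £1070.
A ships 75 of its 115, leaving 40.

40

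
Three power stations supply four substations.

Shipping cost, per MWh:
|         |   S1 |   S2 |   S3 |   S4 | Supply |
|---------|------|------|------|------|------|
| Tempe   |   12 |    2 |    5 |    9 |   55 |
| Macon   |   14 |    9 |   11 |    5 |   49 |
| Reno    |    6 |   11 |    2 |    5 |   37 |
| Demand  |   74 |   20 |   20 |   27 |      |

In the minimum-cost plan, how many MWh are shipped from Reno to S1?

Optimal shipments:
  Tempe to S1: 15 × 12 = 180
  Tempe to S2: 20 × 2 = 40
  Tempe to S3: 20 × 5 = 100
  Macon to S1: 22 × 14 = 308
  Macon to S4: 27 × 5 = 135
  Reno to S1: 37 × 6 = 222
Total cost = 985.
So Reno→S1 carries 37 MWh.

37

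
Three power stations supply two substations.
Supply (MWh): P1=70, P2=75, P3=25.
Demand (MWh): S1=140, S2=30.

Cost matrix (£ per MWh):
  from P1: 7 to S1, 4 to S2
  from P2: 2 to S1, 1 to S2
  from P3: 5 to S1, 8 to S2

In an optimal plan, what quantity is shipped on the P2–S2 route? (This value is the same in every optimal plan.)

The minimum-cost plan:
  P1->S1: 40 × £7 = £280
  P1->S2: 30 × £4 = £120
  P2->S1: 75 × £2 = £150
  P3->S1: 25 × £5 = £125
Total cost = £675.
The route P2→S2 is not used.

0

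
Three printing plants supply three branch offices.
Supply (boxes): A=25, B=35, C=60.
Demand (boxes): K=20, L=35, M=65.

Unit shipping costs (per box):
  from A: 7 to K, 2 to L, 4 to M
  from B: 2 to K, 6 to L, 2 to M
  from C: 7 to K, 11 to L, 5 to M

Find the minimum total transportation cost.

460

Optimal allocation:
  A–L: 25 boxes
  B–K: 20 boxes
  B–L: 10 boxes
  B–M: 5 boxes
  C–M: 60 boxes
Total cost = 460.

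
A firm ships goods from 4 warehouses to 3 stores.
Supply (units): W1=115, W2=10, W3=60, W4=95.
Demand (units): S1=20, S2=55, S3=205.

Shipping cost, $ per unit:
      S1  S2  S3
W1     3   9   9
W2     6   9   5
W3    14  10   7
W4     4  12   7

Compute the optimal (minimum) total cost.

One minimum-cost allocation:
  W1→S1: 20 × $3 = $60
  W1→S2: 55 × $9 = $495
  W1→S3: 40 × $9 = $360
  W2→S3: 10 × $5 = $50
  W3→S3: 60 × $7 = $420
  W4→S3: 95 × $7 = $665
Total = 60 + 495 + 360 + 50 + 420 + 665 = $2050.

2050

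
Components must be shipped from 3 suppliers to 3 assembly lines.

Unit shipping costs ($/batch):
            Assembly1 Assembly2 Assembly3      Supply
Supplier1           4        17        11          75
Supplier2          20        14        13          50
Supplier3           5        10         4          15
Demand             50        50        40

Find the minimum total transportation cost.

1235

A cheapest plan:
  Supplier1–Assembly1: 50 × $4 = $200
  Supplier1–Assembly3: 25 × $11 = $275
  Supplier2–Assembly2: 50 × $14 = $700
  Supplier3–Assembly3: 15 × $4 = $60
Total = 200 + 275 + 700 + 60 = $1235.
(Supply check: Supplier1 ships 75; Supplier2 ships 50; Supplier3 ships 15.)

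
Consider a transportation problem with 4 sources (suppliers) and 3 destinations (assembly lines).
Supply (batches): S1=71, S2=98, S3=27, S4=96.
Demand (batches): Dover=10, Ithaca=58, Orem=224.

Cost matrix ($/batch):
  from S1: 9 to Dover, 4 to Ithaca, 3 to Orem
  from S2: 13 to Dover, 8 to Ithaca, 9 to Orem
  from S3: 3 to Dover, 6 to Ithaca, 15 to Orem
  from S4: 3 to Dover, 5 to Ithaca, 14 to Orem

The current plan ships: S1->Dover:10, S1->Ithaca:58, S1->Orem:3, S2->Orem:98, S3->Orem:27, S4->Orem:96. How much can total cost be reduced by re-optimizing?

760

Current plan cost = 10·9 + 58·4 + 3·3 + 98·9 + 27·15 + 96·14 = $2962.
Optimal plan:
  S1–Orem: 71 batches
  S2–Orem: 98 batches
  S3–Dover: 10 batches
  S3–Orem: 17 batches
  S4–Ithaca: 58 batches
  S4–Orem: 38 batches
Optimal cost = $2202.
Saving = 2962 − 2202 = $760.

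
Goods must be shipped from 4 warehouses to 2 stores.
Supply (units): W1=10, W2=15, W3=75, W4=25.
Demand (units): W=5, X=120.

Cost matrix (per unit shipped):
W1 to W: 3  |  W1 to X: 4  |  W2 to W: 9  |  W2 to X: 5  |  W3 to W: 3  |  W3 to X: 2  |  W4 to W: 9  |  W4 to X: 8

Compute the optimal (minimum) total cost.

460

A cheapest plan:
  W1->W: 5 × 3 = 15
  W1->X: 5 × 4 = 20
  W2->X: 15 × 5 = 75
  W3->X: 75 × 2 = 150
  W4->X: 25 × 8 = 200
Total = 15 + 20 + 75 + 150 + 200 = 460.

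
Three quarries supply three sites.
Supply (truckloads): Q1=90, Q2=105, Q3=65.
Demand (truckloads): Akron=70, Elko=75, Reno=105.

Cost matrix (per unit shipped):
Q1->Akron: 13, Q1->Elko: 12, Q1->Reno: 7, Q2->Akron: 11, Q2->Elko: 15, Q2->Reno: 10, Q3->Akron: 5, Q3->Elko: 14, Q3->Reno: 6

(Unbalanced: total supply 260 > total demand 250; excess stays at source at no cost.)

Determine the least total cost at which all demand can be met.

An optimal shipping plan:
  Q1 to Elko: 75 × 12 = 900
  Q1 to Reno: 15 × 7 = 105
  Q2 to Akron: 5 × 11 = 55
  Q2 to Reno: 90 × 10 = 900
  Q3 to Akron: 65 × 5 = 325
Total = 900 + 105 + 55 + 900 + 325 = 2285.
(Supply check: Q1 ships 90; Q2 ships 95; Q3 ships 65.)

2285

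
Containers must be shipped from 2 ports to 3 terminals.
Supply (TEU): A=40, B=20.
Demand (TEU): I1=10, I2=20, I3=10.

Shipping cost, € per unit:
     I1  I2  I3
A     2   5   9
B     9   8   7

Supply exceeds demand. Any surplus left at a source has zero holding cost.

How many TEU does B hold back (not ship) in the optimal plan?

An optimal plan:
  A–I1: 10 TEU
  A–I2: 20 TEU
  B–I3: 10 TEU
Total cost = €190.
B ships 10 of its 20, leaving 10.

10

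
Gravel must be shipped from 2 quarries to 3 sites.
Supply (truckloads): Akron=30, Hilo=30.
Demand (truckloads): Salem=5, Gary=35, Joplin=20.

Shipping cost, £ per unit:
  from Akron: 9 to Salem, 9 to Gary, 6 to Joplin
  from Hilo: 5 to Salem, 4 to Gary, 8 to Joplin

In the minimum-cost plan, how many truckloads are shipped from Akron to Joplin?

Optimal shipments:
  Akron->Salem: 5 × £9 = £45
  Akron->Gary: 5 × £9 = £45
  Akron->Joplin: 20 × £6 = £120
  Hilo->Gary: 30 × £4 = £120
Total cost = £330.
So Akron→Joplin carries 20 truckloads.

20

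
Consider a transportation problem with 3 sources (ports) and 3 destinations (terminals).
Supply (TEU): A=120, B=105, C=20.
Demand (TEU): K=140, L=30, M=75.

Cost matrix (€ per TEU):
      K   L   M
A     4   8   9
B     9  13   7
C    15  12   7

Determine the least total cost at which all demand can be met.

1555

A cheapest plan:
  A to K: 110 × €4 = €440
  A to L: 10 × €8 = €80
  B to K: 30 × €9 = €270
  B to M: 75 × €7 = €525
  C to L: 20 × €12 = €240
Total = 440 + 80 + 270 + 525 + 240 = €1555.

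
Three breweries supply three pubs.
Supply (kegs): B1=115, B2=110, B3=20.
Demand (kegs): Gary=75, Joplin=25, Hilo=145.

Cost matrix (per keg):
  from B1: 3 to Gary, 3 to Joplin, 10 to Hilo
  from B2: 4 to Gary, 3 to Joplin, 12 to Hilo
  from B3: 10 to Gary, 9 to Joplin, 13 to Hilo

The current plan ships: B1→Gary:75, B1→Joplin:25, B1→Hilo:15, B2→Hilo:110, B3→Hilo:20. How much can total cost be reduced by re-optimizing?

Current plan cost = 75·3 + 25·3 + 15·10 + 110·12 + 20·13 = 2030.
Optimal plan:
  B1–Hilo: 115 × 10 = 1150
  B2–Gary: 75 × 4 = 300
  B2–Joplin: 25 × 3 = 75
  B2–Hilo: 10 × 12 = 120
  B3–Hilo: 20 × 13 = 260
Optimal cost = 1905.
Saving = 2030 − 1905 = 125.

125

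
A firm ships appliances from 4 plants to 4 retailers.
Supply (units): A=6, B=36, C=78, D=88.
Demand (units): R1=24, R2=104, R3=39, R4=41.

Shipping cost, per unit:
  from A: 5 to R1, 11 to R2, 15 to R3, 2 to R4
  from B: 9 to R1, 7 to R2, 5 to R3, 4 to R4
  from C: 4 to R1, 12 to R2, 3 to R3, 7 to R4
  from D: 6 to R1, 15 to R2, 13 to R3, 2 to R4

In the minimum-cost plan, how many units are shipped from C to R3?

Optimal shipments:
  A to R2: 6 × 11 = 66
  B to R2: 36 × 7 = 252
  C to R2: 39 × 12 = 468
  C to R3: 39 × 3 = 117
  D to R1: 24 × 6 = 144
  D to R2: 23 × 15 = 345
  D to R4: 41 × 2 = 82
Total cost = 1474.
So C→R3 carries 39 units.

39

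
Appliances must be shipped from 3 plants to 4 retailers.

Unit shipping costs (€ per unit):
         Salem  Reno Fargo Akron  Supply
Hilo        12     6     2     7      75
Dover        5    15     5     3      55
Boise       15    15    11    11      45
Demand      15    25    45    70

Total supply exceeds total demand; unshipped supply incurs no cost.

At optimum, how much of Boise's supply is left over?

20

Minimum-cost shipments:
  Hilo–Reno: 25 units
  Hilo–Fargo: 45 units
  Hilo–Akron: 5 units
  Dover–Salem: 15 units
  Dover–Akron: 40 units
  Boise–Akron: 25 units
Total cost = €745.
Boise ships 25 of its 45, leaving 20.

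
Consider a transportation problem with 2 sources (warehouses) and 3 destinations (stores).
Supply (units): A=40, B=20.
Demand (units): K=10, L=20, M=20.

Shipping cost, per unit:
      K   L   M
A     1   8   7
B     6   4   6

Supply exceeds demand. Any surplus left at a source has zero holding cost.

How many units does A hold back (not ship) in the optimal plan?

An optimal plan:
  A->K: 10 units
  A->M: 20 units
  B->L: 20 units
Total cost = 230.
A ships 30 of its 40, leaving 10.

10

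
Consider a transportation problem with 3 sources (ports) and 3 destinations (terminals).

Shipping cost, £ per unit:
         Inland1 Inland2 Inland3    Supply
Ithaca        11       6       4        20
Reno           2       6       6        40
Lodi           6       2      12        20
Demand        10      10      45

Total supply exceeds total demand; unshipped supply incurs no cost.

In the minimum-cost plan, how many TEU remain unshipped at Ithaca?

0

An optimal plan:
  Ithaca->Inland3: 20 × £4 = £80
  Reno->Inland1: 10 × £2 = £20
  Reno->Inland3: 25 × £6 = £150
  Lodi->Inland2: 10 × £2 = £20
Total cost = £270.
Ithaca ships 20 of its 20, leaving 0.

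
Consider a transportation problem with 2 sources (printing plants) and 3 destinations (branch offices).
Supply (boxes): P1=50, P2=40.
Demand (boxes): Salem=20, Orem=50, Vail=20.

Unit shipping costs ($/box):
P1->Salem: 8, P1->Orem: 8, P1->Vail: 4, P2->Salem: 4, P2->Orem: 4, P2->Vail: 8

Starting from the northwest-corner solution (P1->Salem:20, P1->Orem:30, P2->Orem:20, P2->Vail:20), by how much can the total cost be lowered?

160

Current plan cost = 20·8 + 30·8 + 20·4 + 20·8 = $640.
Optimal plan:
  P1→Salem: 20 × $8 = $160
  P1→Orem: 10 × $8 = $80
  P1→Vail: 20 × $4 = $80
  P2→Orem: 40 × $4 = $160
Optimal cost = $480.
Saving = 640 − 480 = $160.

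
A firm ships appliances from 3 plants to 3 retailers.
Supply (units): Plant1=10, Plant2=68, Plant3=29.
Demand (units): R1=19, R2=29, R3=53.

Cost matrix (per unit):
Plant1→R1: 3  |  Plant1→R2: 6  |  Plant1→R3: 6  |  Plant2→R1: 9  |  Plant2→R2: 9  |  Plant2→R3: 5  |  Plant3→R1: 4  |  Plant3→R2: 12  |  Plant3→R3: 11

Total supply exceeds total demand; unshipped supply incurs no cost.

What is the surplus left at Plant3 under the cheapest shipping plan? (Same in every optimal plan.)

6

Minimum-cost shipments:
  Plant1 to R2: 10 × 6 = 60
  Plant2 to R2: 15 × 9 = 135
  Plant2 to R3: 53 × 5 = 265
  Plant3 to R1: 19 × 4 = 76
  Plant3 to R2: 4 × 12 = 48
Total cost = 584.
Plant3 ships 23 of its 29, leaving 6.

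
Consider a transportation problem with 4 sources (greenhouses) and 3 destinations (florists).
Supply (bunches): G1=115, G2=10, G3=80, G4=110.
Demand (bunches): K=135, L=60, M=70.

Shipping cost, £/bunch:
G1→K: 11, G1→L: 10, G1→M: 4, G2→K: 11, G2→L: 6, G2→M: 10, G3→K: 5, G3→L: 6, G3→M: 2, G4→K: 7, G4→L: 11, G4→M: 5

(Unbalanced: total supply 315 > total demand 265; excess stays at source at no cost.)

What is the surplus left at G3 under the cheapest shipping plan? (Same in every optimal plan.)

0

Minimum-cost shipments:
  G1–M: 70 × £4 = £280
  G2–L: 10 × £6 = £60
  G3–K: 30 × £5 = £150
  G3–L: 50 × £6 = £300
  G4–K: 105 × £7 = £735
Total cost = £1525.
G3 ships 80 of its 80, leaving 0.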